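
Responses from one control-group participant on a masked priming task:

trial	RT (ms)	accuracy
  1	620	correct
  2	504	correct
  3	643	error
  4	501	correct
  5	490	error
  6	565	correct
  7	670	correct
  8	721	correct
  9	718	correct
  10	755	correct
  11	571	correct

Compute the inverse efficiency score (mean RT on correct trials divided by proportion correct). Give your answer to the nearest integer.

764 ms

Correct trials (n=9): 620, 504, 501, 565, 670, 721, 718, 755, 571
Mean correct RT = 5625/9 = 625.0000 ms
Proportion correct = 9/11
IES = 625.0000 / (9/11) = 763.889 ms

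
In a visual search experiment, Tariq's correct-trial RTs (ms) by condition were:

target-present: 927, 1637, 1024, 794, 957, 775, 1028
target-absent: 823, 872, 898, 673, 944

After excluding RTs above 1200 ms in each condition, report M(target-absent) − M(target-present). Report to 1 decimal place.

target-present: exclude 1637
M(target-present) = 5505/6 = 917.500
M(target-absent) = 4210/5 = 842.000
Difference = 842.000 − 917.500 = -75.500 ms

-75.5 ms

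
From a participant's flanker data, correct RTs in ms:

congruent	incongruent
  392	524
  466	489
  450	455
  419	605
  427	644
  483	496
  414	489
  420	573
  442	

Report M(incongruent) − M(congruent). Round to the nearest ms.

100 ms

M(congruent) = 3913/9 = 434.778
M(incongruent) = 4275/8 = 534.375
Difference = 534.375 − 434.778 = 99.597 ms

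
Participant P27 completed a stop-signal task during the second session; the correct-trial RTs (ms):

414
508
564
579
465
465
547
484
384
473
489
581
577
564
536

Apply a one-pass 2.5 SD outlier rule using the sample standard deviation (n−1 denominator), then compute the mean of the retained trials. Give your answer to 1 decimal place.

n = 15, ΣRT = 7630, M = 508.667
Σ(x−M)² = 53773.33; s = √(53773.33/14) = 61.975
Cutoffs: 508.667 ± 2.5·61.975 → [353.7, 663.6]
No RTs fall outside the cutoffs; all 15 retained. Mean = 7630/15 = 508.667

508.7 ms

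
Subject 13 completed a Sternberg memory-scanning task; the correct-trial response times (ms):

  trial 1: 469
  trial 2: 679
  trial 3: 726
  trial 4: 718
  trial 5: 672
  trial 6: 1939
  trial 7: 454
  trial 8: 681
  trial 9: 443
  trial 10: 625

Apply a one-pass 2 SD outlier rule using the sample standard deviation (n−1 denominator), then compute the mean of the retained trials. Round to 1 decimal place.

607.4 ms

n = 10, ΣRT = 7406, M = 740.600
Σ(x−M)² = 1706774.40; s = √(1706774.40/9) = 435.479
Cutoffs: 740.600 ± 2·435.479 → [-130.4, 1611.6]
Outside: 1939 → excluded.
Retained (n=9): Σ = 5467, mean = 5467/9 = 607.444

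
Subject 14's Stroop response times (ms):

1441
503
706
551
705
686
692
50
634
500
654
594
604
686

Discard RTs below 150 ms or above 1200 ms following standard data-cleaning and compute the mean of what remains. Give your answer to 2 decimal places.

626.25 ms

Excluded: 50, 1441
Retained (n=12): Σ = 7515
Mean = 7515/12 = 626.2500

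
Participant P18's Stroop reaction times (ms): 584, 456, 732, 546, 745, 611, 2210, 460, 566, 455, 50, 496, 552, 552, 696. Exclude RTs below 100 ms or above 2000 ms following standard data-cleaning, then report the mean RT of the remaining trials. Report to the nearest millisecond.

573 ms

Excluded: 50, 2210
Retained (n=13): Σ = 7451
Mean = 7451/13 = 573.1538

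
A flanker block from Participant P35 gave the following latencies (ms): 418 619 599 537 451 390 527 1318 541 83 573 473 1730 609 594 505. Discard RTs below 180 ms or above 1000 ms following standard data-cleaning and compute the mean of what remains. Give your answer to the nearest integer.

Excluded: 83, 1318, 1730
Retained (n=13): Σ = 6836
Mean = 6836/13 = 525.8462

526 ms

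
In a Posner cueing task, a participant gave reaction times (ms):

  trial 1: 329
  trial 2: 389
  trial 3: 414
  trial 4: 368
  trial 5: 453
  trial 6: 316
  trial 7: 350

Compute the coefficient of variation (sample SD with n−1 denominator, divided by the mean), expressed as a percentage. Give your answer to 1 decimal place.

12.9%

n = 7, Σ = 2619, M = 374.1429
Σ(x−M)² = 14066.857; s = √(14066.857/6) = 48.4198
CV = 48.4198 / 374.1429 = 0.12942 = 12.942%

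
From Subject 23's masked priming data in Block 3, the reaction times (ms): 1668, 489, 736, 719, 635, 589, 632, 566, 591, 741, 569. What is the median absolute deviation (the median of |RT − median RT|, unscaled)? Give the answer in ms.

Sorted: 489, 566, 569, 589, 591, 632, 635, 719, 736, 741, 1668 → median = 632
|x − 632|: 1036, 143, 104, 87, 3, 43, 0, 66, 41, 109, 63
Sorted deviations: 0, 3, 41, 43, 63, 66, 87, 104, 109, 143, 1036 → MAD = 66

66 ms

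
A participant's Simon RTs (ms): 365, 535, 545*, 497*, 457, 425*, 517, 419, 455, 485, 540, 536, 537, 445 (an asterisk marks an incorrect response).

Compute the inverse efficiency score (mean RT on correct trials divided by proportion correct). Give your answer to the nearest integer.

Correct trials (n=11): 365, 535, 457, 517, 419, 455, 485, 540, 536, 537, 445
Mean correct RT = 5291/11 = 481.0000 ms
Proportion correct = 11/14
IES = 481.0000 / (11/14) = 612.182 ms

612 ms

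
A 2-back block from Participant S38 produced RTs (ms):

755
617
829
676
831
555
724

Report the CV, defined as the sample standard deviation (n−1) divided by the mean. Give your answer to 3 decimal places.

n = 7, Σ = 4987, M = 712.4286
Σ(x−M)² = 64811.714; s = √(64811.714/6) = 103.9324
CV = 103.9324 / 712.4286 = 0.14588

0.146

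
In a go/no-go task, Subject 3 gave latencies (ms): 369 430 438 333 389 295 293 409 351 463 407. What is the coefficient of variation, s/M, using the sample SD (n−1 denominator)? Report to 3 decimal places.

n = 11, Σ = 4177, M = 379.7273
Σ(x−M)² = 32368.182; s = √(32368.182/10) = 56.8930
CV = 56.8930 / 379.7273 = 0.14983

0.150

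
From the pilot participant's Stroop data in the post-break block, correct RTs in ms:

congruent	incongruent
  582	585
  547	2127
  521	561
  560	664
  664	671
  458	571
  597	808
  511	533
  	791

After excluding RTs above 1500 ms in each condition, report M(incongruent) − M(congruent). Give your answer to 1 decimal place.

93.0 ms

incongruent: exclude 2127
M(congruent) = 4440/8 = 555.000
M(incongruent) = 5184/8 = 648.000
Difference = 648.000 − 555.000 = 93.000 ms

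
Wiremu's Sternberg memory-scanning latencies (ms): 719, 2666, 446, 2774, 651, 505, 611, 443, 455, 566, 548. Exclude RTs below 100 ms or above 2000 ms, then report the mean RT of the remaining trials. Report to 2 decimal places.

Excluded: 2666, 2774
Retained (n=9): Σ = 4944
Mean = 4944/9 = 549.3333

549.33 ms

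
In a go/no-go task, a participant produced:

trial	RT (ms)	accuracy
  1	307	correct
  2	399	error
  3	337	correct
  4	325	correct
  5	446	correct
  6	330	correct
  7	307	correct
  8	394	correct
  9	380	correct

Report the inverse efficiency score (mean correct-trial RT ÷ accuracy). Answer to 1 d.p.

Correct trials (n=8): 307, 337, 325, 446, 330, 307, 394, 380
Mean correct RT = 2826/8 = 353.2500 ms
Proportion correct = 8/9
IES = 353.2500 / (8/9) = 397.406 ms

397.4 ms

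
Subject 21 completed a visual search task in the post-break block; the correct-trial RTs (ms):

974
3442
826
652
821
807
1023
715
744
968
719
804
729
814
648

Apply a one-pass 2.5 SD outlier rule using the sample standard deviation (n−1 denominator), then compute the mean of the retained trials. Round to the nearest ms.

n = 15, ΣRT = 14686, M = 979.067
Σ(x−M)² = 6675768.93; s = √(6675768.93/14) = 690.536
Cutoffs: 979.067 ± 2.5·690.536 → [-747.3, 2705.4]
Outside: 3442 → excluded.
Retained (n=14): Σ = 11244, mean = 11244/14 = 803.143

803 ms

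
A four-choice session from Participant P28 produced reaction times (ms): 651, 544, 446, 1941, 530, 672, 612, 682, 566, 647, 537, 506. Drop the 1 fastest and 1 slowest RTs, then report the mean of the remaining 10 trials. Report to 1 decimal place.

Sorted: 446, 506, 530, 537, 544, 566, 612, 647, 651, 672, 682, 1941
Drop lowest 1 (446) and highest 1 (1941)
Remaining (n=10): Σ = 5947, mean = 5947/10 = 594.700

594.7 ms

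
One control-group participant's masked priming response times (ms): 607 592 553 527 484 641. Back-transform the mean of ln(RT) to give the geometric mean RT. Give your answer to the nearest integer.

ln(RT): 6.4085, 6.3835, 6.3154, 6.2672, 6.1821, 6.4630
Mean ln(RT) = 38.0197/6 = 6.33662
Geometric mean = exp(6.33662) = 564.88 ms

565 ms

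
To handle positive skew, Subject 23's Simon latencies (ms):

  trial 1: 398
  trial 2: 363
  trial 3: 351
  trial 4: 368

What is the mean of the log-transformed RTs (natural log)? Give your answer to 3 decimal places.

5.912

ln(RT): 5.9865, 5.8944, 5.8608, 5.9081
Σ ln(RT) = 23.6497
Mean = 23.6497/4 = 5.91243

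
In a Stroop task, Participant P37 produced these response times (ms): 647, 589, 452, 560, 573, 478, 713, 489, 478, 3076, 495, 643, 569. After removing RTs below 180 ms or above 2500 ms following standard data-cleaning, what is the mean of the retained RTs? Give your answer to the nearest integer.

557 ms

Excluded: 3076
Retained (n=12): Σ = 6686
Mean = 6686/12 = 557.1667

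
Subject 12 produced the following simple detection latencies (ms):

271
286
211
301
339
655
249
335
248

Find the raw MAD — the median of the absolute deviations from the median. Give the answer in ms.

Sorted: 211, 248, 249, 271, 286, 301, 335, 339, 655 → median = 286
|x − 286|: 15, 0, 75, 15, 53, 369, 37, 49, 38
Sorted deviations: 0, 15, 15, 37, 38, 49, 53, 75, 369 → MAD = 38

38 ms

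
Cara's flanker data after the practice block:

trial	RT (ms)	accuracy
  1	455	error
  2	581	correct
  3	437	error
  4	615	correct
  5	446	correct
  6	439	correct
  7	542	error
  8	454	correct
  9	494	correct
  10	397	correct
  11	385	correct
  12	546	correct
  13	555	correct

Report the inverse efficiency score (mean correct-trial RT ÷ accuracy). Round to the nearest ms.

639 ms

Correct trials (n=10): 581, 615, 446, 439, 454, 494, 397, 385, 546, 555
Mean correct RT = 4912/10 = 491.2000 ms
Proportion correct = 10/13
IES = 491.2000 / (10/13) = 638.560 ms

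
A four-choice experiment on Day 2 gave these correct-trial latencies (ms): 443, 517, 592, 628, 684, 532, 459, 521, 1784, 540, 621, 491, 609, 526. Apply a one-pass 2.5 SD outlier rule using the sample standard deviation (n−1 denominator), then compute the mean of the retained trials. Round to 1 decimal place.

n = 14, ΣRT = 8947, M = 639.071
Σ(x−M)² = 1472150.93; s = √(1472150.93/13) = 336.515
Cutoffs: 639.071 ± 2.5·336.515 → [-202.2, 1480.4]
Outside: 1784 → excluded.
Retained (n=13): Σ = 7163, mean = 7163/13 = 551.000

551.0 ms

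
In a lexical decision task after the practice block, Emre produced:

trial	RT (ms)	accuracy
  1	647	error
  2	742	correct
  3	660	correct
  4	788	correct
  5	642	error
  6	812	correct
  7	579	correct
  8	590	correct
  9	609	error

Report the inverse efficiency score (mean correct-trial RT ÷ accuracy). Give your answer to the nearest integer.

Correct trials (n=6): 742, 660, 788, 812, 579, 590
Mean correct RT = 4171/6 = 695.1667 ms
Proportion correct = 6/9
IES = 695.1667 / (6/9) = 1042.750 ms

1043 ms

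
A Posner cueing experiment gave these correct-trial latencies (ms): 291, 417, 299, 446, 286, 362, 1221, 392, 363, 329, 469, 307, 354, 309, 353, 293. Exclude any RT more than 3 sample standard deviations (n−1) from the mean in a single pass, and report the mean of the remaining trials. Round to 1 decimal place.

351.3 ms

n = 16, ΣRT = 6491, M = 405.688
Σ(x−M)² = 756389.44; s = √(756389.44/15) = 224.557
Cutoffs: 405.688 ± 3·224.557 → [-268.0, 1079.4]
Outside: 1221 → excluded.
Retained (n=15): Σ = 5270, mean = 5270/15 = 351.333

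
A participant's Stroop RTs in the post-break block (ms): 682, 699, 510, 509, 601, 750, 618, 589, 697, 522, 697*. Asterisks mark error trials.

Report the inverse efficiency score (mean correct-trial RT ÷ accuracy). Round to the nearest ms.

Correct trials (n=10): 682, 699, 510, 509, 601, 750, 618, 589, 697, 522
Mean correct RT = 6177/10 = 617.7000 ms
Proportion correct = 10/11
IES = 617.7000 / (10/11) = 679.470 ms

679 ms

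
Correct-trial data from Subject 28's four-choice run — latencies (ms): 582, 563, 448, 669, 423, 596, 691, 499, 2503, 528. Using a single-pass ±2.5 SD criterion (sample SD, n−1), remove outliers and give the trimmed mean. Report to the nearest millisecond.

n = 10, ΣRT = 7502, M = 750.200
Σ(x−M)² = 3480377.60; s = √(3480377.60/9) = 621.859
Cutoffs: 750.200 ± 2.5·621.859 → [-804.4, 2304.8]
Outside: 2503 → excluded.
Retained (n=9): Σ = 4999, mean = 4999/9 = 555.444

555 ms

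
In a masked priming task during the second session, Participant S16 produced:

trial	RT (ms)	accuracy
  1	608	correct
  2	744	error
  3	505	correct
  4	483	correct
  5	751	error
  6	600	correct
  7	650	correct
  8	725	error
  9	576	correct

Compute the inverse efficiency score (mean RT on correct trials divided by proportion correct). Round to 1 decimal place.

Correct trials (n=6): 608, 505, 483, 600, 650, 576
Mean correct RT = 3422/6 = 570.3333 ms
Proportion correct = 6/9
IES = 570.3333 / (6/9) = 855.500 ms

855.5 ms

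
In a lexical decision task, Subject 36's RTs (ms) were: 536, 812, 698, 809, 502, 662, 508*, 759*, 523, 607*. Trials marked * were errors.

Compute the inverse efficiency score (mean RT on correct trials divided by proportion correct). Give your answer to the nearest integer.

927 ms

Correct trials (n=7): 536, 812, 698, 809, 502, 662, 523
Mean correct RT = 4542/7 = 648.8571 ms
Proportion correct = 7/10
IES = 648.8571 / (7/10) = 926.939 ms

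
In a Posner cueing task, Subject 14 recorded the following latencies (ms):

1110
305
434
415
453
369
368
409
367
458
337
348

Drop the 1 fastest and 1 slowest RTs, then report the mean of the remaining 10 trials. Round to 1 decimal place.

395.8 ms

Sorted: 305, 337, 348, 367, 368, 369, 409, 415, 434, 453, 458, 1110
Drop lowest 1 (305) and highest 1 (1110)
Remaining (n=10): Σ = 3958, mean = 3958/10 = 395.800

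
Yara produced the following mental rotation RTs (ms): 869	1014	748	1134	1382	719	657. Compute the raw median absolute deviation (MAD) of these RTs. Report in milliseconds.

Sorted: 657, 719, 748, 869, 1014, 1134, 1382 → median = 869
|x − 869|: 0, 145, 121, 265, 513, 150, 212
Sorted deviations: 0, 121, 145, 150, 212, 265, 513 → MAD = 150

150 ms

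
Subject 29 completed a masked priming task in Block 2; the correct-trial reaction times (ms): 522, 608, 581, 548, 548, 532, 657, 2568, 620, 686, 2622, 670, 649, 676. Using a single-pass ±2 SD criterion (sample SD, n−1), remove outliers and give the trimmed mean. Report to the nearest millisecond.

608 ms

n = 14, ΣRT = 12487, M = 891.929
Σ(x−M)² = 6809058.93; s = √(6809058.93/13) = 723.722
Cutoffs: 891.929 ± 2·723.722 → [-555.5, 2339.4]
Outside: 2568, 2622 → excluded.
Retained (n=12): Σ = 7297, mean = 7297/12 = 608.083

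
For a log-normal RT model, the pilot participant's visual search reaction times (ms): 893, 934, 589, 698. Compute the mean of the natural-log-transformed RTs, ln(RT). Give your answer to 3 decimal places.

ln(RT): 6.7946, 6.8395, 6.3784, 6.5482
Σ ln(RT) = 26.5607
Mean = 26.5607/4 = 6.64018

6.640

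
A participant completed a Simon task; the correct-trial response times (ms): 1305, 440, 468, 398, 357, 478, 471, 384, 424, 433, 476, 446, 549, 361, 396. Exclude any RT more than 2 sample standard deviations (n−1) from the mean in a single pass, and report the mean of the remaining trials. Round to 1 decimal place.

434.4 ms

n = 15, ΣRT = 7386, M = 492.400
Σ(x−M)² = 743711.60; s = √(743711.60/14) = 230.483
Cutoffs: 492.400 ± 2·230.483 → [31.4, 953.4]
Outside: 1305 → excluded.
Retained (n=14): Σ = 6081, mean = 6081/14 = 434.357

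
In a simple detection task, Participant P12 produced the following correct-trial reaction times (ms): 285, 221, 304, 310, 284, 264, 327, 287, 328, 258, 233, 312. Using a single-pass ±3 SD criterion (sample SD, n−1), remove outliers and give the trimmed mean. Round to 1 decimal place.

284.4 ms

n = 12, ΣRT = 3413, M = 284.417
Σ(x−M)² = 13298.92; s = √(13298.92/11) = 34.771
Cutoffs: 284.417 ± 3·34.771 → [180.1, 388.7]
No RTs fall outside the cutoffs; all 12 retained. Mean = 3413/12 = 284.417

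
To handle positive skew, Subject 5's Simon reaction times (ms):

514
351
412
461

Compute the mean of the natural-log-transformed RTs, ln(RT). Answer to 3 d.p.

ln(RT): 6.2422, 5.8608, 6.0210, 6.1334
Σ ln(RT) = 24.2574
Mean = 24.2574/4 = 6.06436

6.064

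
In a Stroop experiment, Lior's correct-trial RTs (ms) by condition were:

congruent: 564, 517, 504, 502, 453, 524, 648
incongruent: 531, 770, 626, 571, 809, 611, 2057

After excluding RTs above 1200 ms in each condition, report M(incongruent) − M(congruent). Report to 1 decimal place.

122.7 ms

incongruent: exclude 2057
M(congruent) = 3712/7 = 530.286
M(incongruent) = 3918/6 = 653.000
Difference = 653.000 − 530.286 = 122.714 ms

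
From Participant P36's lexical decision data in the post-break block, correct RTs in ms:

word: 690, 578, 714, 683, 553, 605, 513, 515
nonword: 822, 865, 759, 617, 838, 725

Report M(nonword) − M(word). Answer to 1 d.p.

164.6 ms

M(word) = 4851/8 = 606.375
M(nonword) = 4626/6 = 771.000
Difference = 771.000 − 606.375 = 164.625 ms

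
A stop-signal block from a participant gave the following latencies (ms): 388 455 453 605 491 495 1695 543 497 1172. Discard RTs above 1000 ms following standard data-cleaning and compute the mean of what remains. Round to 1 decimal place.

Excluded: 1172, 1695
Retained (n=8): Σ = 3927
Mean = 3927/8 = 490.8750

490.9 ms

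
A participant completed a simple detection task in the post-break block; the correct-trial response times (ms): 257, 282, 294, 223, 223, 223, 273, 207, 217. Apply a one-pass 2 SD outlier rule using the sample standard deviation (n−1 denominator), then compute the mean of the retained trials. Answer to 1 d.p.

244.3 ms

n = 9, ΣRT = 2199, M = 244.333
Σ(x−M)² = 8374.00; s = √(8374.00/8) = 32.354
Cutoffs: 244.333 ± 2·32.354 → [179.6, 309.0]
No RTs fall outside the cutoffs; all 9 retained. Mean = 2199/9 = 244.333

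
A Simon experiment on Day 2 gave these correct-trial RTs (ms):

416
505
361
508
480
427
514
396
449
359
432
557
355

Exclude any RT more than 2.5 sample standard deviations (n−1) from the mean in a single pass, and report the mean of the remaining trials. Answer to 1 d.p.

n = 13, ΣRT = 5759, M = 443.000
Σ(x−M)² = 52350.00; s = √(52350.00/12) = 66.049
Cutoffs: 443.000 ± 2.5·66.049 → [277.9, 608.1]
No RTs fall outside the cutoffs; all 13 retained. Mean = 5759/13 = 443.000

443.0 ms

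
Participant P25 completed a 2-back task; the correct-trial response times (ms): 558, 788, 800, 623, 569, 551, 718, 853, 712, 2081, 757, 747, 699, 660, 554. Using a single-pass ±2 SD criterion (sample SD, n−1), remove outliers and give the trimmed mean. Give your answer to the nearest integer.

685 ms

n = 15, ΣRT = 11670, M = 778.000
Σ(x−M)² = 1951352.00; s = √(1951352.00/14) = 373.339
Cutoffs: 778.000 ± 2·373.339 → [31.3, 1524.7]
Outside: 2081 → excluded.
Retained (n=14): Σ = 9589, mean = 9589/14 = 684.929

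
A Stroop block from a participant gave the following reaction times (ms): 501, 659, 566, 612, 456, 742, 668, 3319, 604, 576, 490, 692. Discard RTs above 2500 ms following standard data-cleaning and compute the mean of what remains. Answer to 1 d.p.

596.9 ms

Excluded: 3319
Retained (n=11): Σ = 6566
Mean = 6566/11 = 596.9091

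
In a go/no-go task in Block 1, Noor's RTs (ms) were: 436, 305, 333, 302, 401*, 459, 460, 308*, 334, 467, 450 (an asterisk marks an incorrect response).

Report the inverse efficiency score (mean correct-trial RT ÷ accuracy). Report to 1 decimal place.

Correct trials (n=9): 436, 305, 333, 302, 459, 460, 334, 467, 450
Mean correct RT = 3546/9 = 394.0000 ms
Proportion correct = 9/11
IES = 394.0000 / (9/11) = 481.556 ms

481.6 ms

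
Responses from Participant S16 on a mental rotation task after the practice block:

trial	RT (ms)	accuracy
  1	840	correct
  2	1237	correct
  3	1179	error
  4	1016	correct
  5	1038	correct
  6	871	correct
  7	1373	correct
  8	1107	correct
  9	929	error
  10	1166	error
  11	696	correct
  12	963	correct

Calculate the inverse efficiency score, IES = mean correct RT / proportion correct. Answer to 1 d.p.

1354.2 ms

Correct trials (n=9): 840, 1237, 1016, 1038, 871, 1373, 1107, 696, 963
Mean correct RT = 9141/9 = 1015.6667 ms
Proportion correct = 9/12
IES = 1015.6667 / (9/12) = 1354.222 ms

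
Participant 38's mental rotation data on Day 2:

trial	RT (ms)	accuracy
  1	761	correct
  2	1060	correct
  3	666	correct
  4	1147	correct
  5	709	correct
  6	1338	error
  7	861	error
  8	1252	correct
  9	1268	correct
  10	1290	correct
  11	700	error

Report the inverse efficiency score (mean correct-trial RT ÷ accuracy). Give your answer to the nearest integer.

1401 ms

Correct trials (n=8): 761, 1060, 666, 1147, 709, 1252, 1268, 1290
Mean correct RT = 8153/8 = 1019.1250 ms
Proportion correct = 8/11
IES = 1019.1250 / (8/11) = 1401.297 ms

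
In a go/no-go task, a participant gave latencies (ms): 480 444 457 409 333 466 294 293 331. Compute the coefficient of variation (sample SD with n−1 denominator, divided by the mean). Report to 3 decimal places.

0.197

n = 9, Σ = 3507, M = 389.6667
Σ(x−M)² = 46996.000; s = √(46996.000/8) = 76.6453
CV = 76.6453 / 389.6667 = 0.19669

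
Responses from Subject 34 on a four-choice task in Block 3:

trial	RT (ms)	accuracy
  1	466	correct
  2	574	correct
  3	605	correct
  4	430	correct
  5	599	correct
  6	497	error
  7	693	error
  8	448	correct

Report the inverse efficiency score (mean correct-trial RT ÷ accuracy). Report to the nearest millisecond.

Correct trials (n=6): 466, 574, 605, 430, 599, 448
Mean correct RT = 3122/6 = 520.3333 ms
Proportion correct = 6/8
IES = 520.3333 / (6/8) = 693.778 ms

694 ms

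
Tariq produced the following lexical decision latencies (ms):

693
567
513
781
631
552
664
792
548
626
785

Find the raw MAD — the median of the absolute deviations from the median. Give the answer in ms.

79 ms

Sorted: 513, 548, 552, 567, 626, 631, 664, 693, 781, 785, 792 → median = 631
|x − 631|: 62, 64, 118, 150, 0, 79, 33, 161, 83, 5, 154
Sorted deviations: 0, 5, 33, 62, 64, 79, 83, 118, 150, 154, 161 → MAD = 79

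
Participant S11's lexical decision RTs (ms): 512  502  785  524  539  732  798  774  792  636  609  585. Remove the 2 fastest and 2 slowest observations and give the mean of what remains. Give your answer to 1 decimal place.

648.0 ms

Sorted: 502, 512, 524, 539, 585, 609, 636, 732, 774, 785, 792, 798
Drop lowest 2 (502, 512) and highest 2 (792, 798)
Remaining (n=8): Σ = 5184, mean = 5184/8 = 648.000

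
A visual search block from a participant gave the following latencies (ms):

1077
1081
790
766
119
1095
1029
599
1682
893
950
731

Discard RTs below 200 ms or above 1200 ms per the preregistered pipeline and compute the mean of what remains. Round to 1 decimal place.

Excluded: 119, 1682
Retained (n=10): Σ = 9011
Mean = 9011/10 = 901.1000

901.1 ms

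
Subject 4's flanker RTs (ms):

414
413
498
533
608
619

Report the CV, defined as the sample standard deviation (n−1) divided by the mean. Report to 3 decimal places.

n = 6, Σ = 3085, M = 514.1667
Σ(x−M)² = 40678.833; s = √(40678.833/5) = 90.1985
CV = 90.1985 / 514.1667 = 0.17543

0.175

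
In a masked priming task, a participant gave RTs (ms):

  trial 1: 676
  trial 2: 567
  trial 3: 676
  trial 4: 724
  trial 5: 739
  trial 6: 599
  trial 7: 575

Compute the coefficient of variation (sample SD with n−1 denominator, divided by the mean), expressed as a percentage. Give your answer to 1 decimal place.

10.8%

n = 7, Σ = 4556, M = 650.8571
Σ(x−M)² = 29858.857; s = √(29858.857/6) = 70.5441
CV = 70.5441 / 650.8571 = 0.10839 = 10.839%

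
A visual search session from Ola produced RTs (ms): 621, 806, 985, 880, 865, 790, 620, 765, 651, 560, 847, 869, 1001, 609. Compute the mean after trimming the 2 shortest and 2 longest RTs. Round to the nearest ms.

Sorted: 560, 609, 620, 621, 651, 765, 790, 806, 847, 865, 869, 880, 985, 1001
Drop lowest 2 (560, 609) and highest 2 (985, 1001)
Remaining (n=10): Σ = 7714, mean = 7714/10 = 771.400

771 ms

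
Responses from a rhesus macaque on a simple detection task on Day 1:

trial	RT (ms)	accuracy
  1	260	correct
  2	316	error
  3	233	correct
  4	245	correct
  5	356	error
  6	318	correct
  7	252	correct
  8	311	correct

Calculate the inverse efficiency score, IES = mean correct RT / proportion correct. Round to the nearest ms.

Correct trials (n=6): 260, 233, 245, 318, 252, 311
Mean correct RT = 1619/6 = 269.8333 ms
Proportion correct = 6/8
IES = 269.8333 / (6/8) = 359.778 ms

360 ms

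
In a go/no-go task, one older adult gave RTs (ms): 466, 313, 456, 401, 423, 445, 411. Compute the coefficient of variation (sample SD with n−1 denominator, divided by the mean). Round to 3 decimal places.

n = 7, Σ = 2915, M = 416.4286
Σ(x−M)² = 15847.714; s = √(15847.714/6) = 51.3934
CV = 51.3934 / 416.4286 = 0.12341

0.123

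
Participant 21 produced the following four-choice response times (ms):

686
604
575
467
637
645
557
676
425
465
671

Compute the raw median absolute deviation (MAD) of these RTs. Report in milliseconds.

Sorted: 425, 465, 467, 557, 575, 604, 637, 645, 671, 676, 686 → median = 604
|x − 604|: 82, 0, 29, 137, 33, 41, 47, 72, 179, 139, 67
Sorted deviations: 0, 29, 33, 41, 47, 67, 72, 82, 137, 139, 179 → MAD = 67

67 ms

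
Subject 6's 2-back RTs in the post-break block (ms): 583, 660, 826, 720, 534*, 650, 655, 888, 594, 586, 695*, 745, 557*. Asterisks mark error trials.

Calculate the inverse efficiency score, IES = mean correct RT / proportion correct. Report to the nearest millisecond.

898 ms

Correct trials (n=10): 583, 660, 826, 720, 650, 655, 888, 594, 586, 745
Mean correct RT = 6907/10 = 690.7000 ms
Proportion correct = 10/13
IES = 690.7000 / (10/13) = 897.910 ms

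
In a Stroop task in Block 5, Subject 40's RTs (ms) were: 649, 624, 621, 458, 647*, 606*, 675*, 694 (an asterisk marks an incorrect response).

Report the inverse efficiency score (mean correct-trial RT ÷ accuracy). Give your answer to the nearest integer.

Correct trials (n=5): 649, 624, 621, 458, 694
Mean correct RT = 3046/5 = 609.2000 ms
Proportion correct = 5/8
IES = 609.2000 / (5/8) = 974.720 ms

975 ms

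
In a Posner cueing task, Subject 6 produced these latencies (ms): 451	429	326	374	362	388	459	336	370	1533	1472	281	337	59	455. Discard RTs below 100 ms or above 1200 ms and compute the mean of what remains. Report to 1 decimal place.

380.7 ms

Excluded: 59, 1472, 1533
Retained (n=12): Σ = 4568
Mean = 4568/12 = 380.6667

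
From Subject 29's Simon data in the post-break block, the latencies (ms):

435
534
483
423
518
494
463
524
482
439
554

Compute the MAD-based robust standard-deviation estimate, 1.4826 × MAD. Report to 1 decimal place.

Sorted: 423, 435, 439, 463, 482, 483, 494, 518, 524, 534, 554 → median = 483
|x − 483| sorted: 0, 1, 11, 20, 35, 41, 44, 48, 51, 60, 71 → MAD = 41
Robust SD ≈ 1.4826 × 41 = 60.787

60.8 ms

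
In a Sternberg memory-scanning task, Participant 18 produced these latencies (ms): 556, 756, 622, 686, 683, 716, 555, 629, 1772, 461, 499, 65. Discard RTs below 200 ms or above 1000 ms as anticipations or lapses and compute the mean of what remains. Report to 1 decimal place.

616.3 ms

Excluded: 65, 1772
Retained (n=10): Σ = 6163
Mean = 6163/10 = 616.3000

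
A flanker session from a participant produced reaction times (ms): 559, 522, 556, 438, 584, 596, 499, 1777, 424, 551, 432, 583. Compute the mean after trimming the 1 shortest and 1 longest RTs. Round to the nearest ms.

Sorted: 424, 432, 438, 499, 522, 551, 556, 559, 583, 584, 596, 1777
Drop lowest 1 (424) and highest 1 (1777)
Remaining (n=10): Σ = 5320, mean = 5320/10 = 532.000

532 ms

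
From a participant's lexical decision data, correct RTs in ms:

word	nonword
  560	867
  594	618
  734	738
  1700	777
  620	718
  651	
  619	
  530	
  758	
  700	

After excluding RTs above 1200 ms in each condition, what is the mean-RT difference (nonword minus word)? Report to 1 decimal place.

word: exclude 1700
M(word) = 5766/9 = 640.667
M(nonword) = 3718/5 = 743.600
Difference = 743.600 − 640.667 = 102.933 ms

102.9 ms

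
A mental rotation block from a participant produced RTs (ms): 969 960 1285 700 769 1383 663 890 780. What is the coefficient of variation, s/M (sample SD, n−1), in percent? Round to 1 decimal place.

n = 9, Σ = 8399, M = 933.2222
Σ(x−M)² = 507771.556; s = √(507771.556/8) = 251.9354
CV = 251.9354 / 933.2222 = 0.26996 = 26.996%

27.0%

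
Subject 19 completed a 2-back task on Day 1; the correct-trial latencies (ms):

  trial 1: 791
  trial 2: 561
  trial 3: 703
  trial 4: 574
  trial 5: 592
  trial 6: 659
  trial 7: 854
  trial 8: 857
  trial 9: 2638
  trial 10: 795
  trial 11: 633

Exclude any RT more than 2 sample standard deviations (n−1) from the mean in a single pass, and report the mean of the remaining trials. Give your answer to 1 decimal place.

701.9 ms

n = 11, ΣRT = 9657, M = 877.909
Σ(x−M)² = 3526386.91; s = √(3526386.91/10) = 593.834
Cutoffs: 877.909 ± 2·593.834 → [-309.8, 2065.6]
Outside: 2638 → excluded.
Retained (n=10): Σ = 7019, mean = 7019/10 = 701.900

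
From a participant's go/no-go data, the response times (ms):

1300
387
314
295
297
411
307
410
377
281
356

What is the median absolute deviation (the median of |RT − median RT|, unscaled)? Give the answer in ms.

Sorted: 281, 295, 297, 307, 314, 356, 377, 387, 410, 411, 1300 → median = 356
|x − 356|: 944, 31, 42, 61, 59, 55, 49, 54, 21, 75, 0
Sorted deviations: 0, 21, 31, 42, 49, 54, 55, 59, 61, 75, 944 → MAD = 54

54 ms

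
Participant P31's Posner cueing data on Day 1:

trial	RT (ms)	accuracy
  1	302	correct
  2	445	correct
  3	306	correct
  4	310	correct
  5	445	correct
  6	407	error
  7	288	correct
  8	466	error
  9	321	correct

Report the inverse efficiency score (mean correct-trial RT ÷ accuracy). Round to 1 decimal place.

Correct trials (n=7): 302, 445, 306, 310, 445, 288, 321
Mean correct RT = 2417/7 = 345.2857 ms
Proportion correct = 7/9
IES = 345.2857 / (7/9) = 443.939 ms

443.9 ms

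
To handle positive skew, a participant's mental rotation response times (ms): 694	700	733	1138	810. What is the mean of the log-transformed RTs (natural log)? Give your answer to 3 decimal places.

6.685

ln(RT): 6.5425, 6.5511, 6.5971, 7.0370, 6.6970
Σ ln(RT) = 33.4248
Mean = 33.4248/5 = 6.68495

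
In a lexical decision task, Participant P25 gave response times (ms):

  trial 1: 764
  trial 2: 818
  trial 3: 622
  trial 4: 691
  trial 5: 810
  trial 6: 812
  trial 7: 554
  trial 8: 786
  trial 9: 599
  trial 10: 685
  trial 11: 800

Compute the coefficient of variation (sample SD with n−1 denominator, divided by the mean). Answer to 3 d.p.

0.133

n = 11, Σ = 7941, M = 721.9091
Σ(x−M)² = 92686.909; s = √(92686.909/10) = 96.2740
CV = 96.2740 / 721.9091 = 0.13336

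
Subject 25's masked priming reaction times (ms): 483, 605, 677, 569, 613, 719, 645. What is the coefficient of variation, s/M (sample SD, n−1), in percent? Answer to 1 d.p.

12.4%

n = 7, Σ = 4311, M = 615.8571
Σ(x−M)² = 35198.857; s = √(35198.857/6) = 76.5929
CV = 76.5929 / 615.8571 = 0.12437 = 12.437%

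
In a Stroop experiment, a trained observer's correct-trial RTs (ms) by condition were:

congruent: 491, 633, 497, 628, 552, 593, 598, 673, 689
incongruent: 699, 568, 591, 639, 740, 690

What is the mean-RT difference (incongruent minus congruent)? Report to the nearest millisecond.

60 ms

M(congruent) = 5354/9 = 594.889
M(incongruent) = 3927/6 = 654.500
Difference = 654.500 − 594.889 = 59.611 ms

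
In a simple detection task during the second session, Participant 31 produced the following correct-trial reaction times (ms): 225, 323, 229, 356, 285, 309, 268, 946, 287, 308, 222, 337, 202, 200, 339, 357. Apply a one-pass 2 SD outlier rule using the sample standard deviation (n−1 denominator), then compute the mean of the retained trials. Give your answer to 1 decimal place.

n = 16, ΣRT = 5193, M = 324.562
Σ(x−M)² = 455383.94; s = √(455383.94/15) = 174.238
Cutoffs: 324.562 ± 2·174.238 → [-23.9, 673.0]
Outside: 946 → excluded.
Retained (n=15): Σ = 4247, mean = 4247/15 = 283.133

283.1 ms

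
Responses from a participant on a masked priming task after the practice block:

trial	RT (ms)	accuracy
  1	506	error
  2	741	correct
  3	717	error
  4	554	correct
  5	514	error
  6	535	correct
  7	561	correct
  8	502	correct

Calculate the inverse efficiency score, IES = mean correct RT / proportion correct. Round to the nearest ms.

Correct trials (n=5): 741, 554, 535, 561, 502
Mean correct RT = 2893/5 = 578.6000 ms
Proportion correct = 5/8
IES = 578.6000 / (5/8) = 925.760 ms

926 ms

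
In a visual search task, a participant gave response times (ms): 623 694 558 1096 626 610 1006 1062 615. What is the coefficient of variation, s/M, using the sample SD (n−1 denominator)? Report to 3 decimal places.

n = 9, Σ = 6890, M = 765.5556
Σ(x−M)² = 389748.222; s = √(389748.222/8) = 220.7227
CV = 220.7227 / 765.5556 = 0.28832

0.288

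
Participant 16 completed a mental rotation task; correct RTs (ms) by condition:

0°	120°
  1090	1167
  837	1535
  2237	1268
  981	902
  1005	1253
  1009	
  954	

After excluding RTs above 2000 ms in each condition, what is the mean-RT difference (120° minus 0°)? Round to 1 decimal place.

0°: exclude 2237
M(0°) = 5876/6 = 979.333
M(120°) = 6125/5 = 1225.000
Difference = 1225.000 − 979.333 = 245.667 ms

245.7 ms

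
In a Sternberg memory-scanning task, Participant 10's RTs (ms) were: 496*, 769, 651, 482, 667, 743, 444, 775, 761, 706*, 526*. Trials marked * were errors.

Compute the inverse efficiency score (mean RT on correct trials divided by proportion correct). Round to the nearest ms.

Correct trials (n=8): 769, 651, 482, 667, 743, 444, 775, 761
Mean correct RT = 5292/8 = 661.5000 ms
Proportion correct = 8/11
IES = 661.5000 / (8/11) = 909.562 ms

910 ms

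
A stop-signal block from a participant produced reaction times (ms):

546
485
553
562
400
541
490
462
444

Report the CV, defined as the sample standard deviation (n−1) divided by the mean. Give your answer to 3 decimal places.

0.113

n = 9, Σ = 4483, M = 498.1111
Σ(x−M)² = 25322.889; s = √(25322.889/8) = 56.2615
CV = 56.2615 / 498.1111 = 0.11295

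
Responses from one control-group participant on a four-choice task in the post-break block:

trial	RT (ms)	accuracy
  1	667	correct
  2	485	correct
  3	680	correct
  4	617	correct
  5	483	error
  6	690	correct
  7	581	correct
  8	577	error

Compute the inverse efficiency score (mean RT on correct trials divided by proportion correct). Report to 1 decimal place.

826.7 ms

Correct trials (n=6): 667, 485, 680, 617, 690, 581
Mean correct RT = 3720/6 = 620.0000 ms
Proportion correct = 6/8
IES = 620.0000 / (6/8) = 826.667 ms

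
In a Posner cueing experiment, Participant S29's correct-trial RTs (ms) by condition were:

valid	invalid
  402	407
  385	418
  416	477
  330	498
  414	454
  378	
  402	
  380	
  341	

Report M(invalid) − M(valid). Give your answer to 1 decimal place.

67.7 ms

M(valid) = 3448/9 = 383.111
M(invalid) = 2254/5 = 450.800
Difference = 450.800 − 383.111 = 67.689 ms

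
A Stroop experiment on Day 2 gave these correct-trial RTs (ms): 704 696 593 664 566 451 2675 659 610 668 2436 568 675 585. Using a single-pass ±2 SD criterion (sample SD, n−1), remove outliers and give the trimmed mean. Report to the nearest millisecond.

620 ms

n = 14, ΣRT = 12550, M = 896.429
Σ(x−M)² = 6508955.43; s = √(6508955.43/13) = 707.594
Cutoffs: 896.429 ± 2·707.594 → [-518.8, 2311.6]
Outside: 2436, 2675 → excluded.
Retained (n=12): Σ = 7439, mean = 7439/12 = 619.917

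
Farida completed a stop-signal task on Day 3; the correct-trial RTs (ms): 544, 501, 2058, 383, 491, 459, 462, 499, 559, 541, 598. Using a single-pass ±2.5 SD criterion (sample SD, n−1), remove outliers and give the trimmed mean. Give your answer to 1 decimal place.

503.7 ms

n = 11, ΣRT = 7095, M = 645.000
Σ(x−M)² = 2229688.00; s = √(2229688.00/10) = 472.196
Cutoffs: 645.000 ± 2.5·472.196 → [-535.5, 1825.5]
Outside: 2058 → excluded.
Retained (n=10): Σ = 5037, mean = 5037/10 = 503.700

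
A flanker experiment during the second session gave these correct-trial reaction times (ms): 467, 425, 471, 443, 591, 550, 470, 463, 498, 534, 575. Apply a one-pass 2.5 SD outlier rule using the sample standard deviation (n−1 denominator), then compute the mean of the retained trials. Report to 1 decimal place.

498.8 ms

n = 11, ΣRT = 5487, M = 498.818
Σ(x−M)² = 30623.64; s = √(30623.64/10) = 55.339
Cutoffs: 498.818 ± 2.5·55.339 → [360.5, 637.2]
No RTs fall outside the cutoffs; all 11 retained. Mean = 5487/11 = 498.818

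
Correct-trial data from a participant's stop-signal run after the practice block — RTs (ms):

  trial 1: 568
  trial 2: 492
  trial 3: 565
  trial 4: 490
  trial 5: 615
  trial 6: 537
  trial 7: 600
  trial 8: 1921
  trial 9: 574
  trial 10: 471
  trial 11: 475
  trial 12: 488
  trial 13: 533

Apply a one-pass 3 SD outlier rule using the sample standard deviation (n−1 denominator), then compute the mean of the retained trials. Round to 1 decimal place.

n = 13, ΣRT = 8329, M = 640.692
Σ(x−M)² = 1803696.77; s = √(1803696.77/12) = 387.696
Cutoffs: 640.692 ± 3·387.696 → [-522.4, 1803.8]
Outside: 1921 → excluded.
Retained (n=12): Σ = 6408, mean = 6408/12 = 534.000

534.0 ms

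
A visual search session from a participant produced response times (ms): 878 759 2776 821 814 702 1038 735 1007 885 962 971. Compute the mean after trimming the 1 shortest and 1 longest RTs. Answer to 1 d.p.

887.0 ms

Sorted: 702, 735, 759, 814, 821, 878, 885, 962, 971, 1007, 1038, 2776
Drop lowest 1 (702) and highest 1 (2776)
Remaining (n=10): Σ = 8870, mean = 8870/10 = 887.000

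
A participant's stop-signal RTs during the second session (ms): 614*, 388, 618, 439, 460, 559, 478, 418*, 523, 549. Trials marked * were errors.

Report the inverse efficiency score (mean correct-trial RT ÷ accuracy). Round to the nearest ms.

627 ms

Correct trials (n=8): 388, 618, 439, 460, 559, 478, 523, 549
Mean correct RT = 4014/8 = 501.7500 ms
Proportion correct = 8/10
IES = 501.7500 / (8/10) = 627.188 ms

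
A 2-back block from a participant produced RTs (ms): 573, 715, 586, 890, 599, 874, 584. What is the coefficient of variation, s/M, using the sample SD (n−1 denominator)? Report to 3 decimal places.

n = 7, Σ = 4821, M = 688.7143
Σ(x−M)² = 118491.429; s = √(118491.429/6) = 140.5296
CV = 140.5296 / 688.7143 = 0.20405

0.204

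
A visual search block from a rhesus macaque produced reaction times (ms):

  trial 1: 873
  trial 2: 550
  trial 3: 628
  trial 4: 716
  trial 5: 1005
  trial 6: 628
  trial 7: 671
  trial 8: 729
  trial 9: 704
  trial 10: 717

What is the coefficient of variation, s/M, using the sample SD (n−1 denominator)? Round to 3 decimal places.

0.181

n = 10, Σ = 7221, M = 722.1000
Σ(x−M)² = 153180.900; s = √(153180.900/9) = 130.4611
CV = 130.4611 / 722.1000 = 0.18067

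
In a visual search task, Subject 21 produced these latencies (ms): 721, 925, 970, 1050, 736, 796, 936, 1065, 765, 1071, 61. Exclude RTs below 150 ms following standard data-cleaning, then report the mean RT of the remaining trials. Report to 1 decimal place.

903.5 ms

Excluded: 61
Retained (n=10): Σ = 9035
Mean = 9035/10 = 903.5000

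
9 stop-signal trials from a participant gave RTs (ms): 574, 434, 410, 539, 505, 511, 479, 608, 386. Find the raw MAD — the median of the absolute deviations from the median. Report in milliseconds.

69 ms

Sorted: 386, 410, 434, 479, 505, 511, 539, 574, 608 → median = 505
|x − 505|: 69, 71, 95, 34, 0, 6, 26, 103, 119
Sorted deviations: 0, 6, 26, 34, 69, 71, 95, 103, 119 → MAD = 69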